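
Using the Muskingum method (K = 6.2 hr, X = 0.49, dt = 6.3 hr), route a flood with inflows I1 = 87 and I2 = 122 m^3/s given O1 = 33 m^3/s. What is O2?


Muskingum coefficients:
denom = 2*K*(1-X) + dt = 2*6.2*(1-0.49) + 6.3 = 12.624.
C0 = (dt - 2*K*X)/denom = (6.3 - 2*6.2*0.49)/12.624 = 0.0177.
C1 = (dt + 2*K*X)/denom = (6.3 + 2*6.2*0.49)/12.624 = 0.9804.
C2 = (2*K*(1-X) - dt)/denom = 0.0019.
O2 = C0*I2 + C1*I1 + C2*O1
   = 0.0177*122 + 0.9804*87 + 0.0019*33
   = 87.52 m^3/s.

87.52


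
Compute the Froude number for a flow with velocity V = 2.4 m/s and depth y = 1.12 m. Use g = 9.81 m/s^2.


The Froude number is defined as Fr = V / sqrt(g*y).
g*y = 9.81 * 1.12 = 10.9872.
sqrt(g*y) = sqrt(10.9872) = 3.3147.
Fr = 2.4 / 3.3147 = 0.724.

0.724


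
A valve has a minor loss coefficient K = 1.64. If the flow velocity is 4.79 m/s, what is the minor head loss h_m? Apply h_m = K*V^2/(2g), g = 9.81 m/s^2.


Minor loss formula: h_m = K * V^2/(2g).
V^2 = 4.79^2 = 22.9441.
V^2/(2g) = 22.9441 / 19.62 = 1.1694 m.
h_m = 1.64 * 1.1694 = 1.9179 m.

1.9179


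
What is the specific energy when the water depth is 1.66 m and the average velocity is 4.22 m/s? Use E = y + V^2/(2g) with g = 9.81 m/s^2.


Specific energy E = y + V^2/(2g).
Velocity head = V^2/(2g) = 4.22^2 / (2*9.81) = 17.8084 / 19.62 = 0.9077 m.
E = 1.66 + 0.9077 = 2.5677 m.

2.5677


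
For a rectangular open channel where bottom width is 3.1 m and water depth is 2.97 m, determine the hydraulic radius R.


For a rectangular section:
Flow area A = b * y = 3.1 * 2.97 = 9.21 m^2.
Wetted perimeter P = b + 2y = 3.1 + 2*2.97 = 9.04 m.
Hydraulic radius R = A/P = 9.21 / 9.04 = 1.0185 m.

1.0185


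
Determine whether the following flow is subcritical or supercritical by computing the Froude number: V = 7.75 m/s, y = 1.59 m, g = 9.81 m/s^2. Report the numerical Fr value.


The Froude number is defined as Fr = V / sqrt(g*y).
g*y = 9.81 * 1.59 = 15.5979.
sqrt(g*y) = sqrt(15.5979) = 3.9494.
Fr = 7.75 / 3.9494 = 1.9623.
Since Fr > 1, the flow is supercritical.

1.9623


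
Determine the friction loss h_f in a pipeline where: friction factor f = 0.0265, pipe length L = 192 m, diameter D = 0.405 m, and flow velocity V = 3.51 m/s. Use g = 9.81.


Darcy-Weisbach equation: h_f = f * (L/D) * V^2/(2g).
f * L/D = 0.0265 * 192/0.405 = 12.563.
V^2/(2g) = 3.51^2 / (2*9.81) = 12.3201 / 19.62 = 0.6279 m.
h_f = 12.563 * 0.6279 = 7.889 m.

7.889


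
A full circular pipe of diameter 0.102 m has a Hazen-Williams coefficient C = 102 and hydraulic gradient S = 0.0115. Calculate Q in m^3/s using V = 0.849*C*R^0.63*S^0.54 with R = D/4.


For a full circular pipe, R = D/4 = 0.102/4 = 0.0255 m.
V = 0.849 * 102 * 0.0255^0.63 * 0.0115^0.54
  = 0.849 * 102 * 0.099111 * 0.089697
  = 0.7698 m/s.
Pipe area A = pi*D^2/4 = pi*0.102^2/4 = 0.0082 m^2.
Q = A * V = 0.0082 * 0.7698 = 0.0063 m^3/s.

0.0063


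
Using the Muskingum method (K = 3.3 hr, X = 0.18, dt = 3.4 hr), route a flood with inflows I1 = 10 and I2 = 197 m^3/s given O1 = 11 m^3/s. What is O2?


Muskingum coefficients:
denom = 2*K*(1-X) + dt = 2*3.3*(1-0.18) + 3.4 = 8.812.
C0 = (dt - 2*K*X)/denom = (3.4 - 2*3.3*0.18)/8.812 = 0.251.
C1 = (dt + 2*K*X)/denom = (3.4 + 2*3.3*0.18)/8.812 = 0.5207.
C2 = (2*K*(1-X) - dt)/denom = 0.2283.
O2 = C0*I2 + C1*I1 + C2*O1
   = 0.251*197 + 0.5207*10 + 0.2283*11
   = 57.17 m^3/s.

57.17


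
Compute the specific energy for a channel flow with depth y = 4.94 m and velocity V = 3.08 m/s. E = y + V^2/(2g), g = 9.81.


Specific energy E = y + V^2/(2g).
Velocity head = V^2/(2g) = 3.08^2 / (2*9.81) = 9.4864 / 19.62 = 0.4835 m.
E = 4.94 + 0.4835 = 5.4235 m.

5.4235


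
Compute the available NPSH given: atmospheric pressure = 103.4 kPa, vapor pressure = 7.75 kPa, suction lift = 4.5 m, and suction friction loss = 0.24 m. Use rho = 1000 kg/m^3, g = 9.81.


NPSHa = p_atm/(rho*g) - z_s - hf_s - p_vap/(rho*g).
p_atm/(rho*g) = 103.4*1000 / (1000*9.81) = 10.54 m.
p_vap/(rho*g) = 7.75*1000 / (1000*9.81) = 0.79 m.
NPSHa = 10.54 - 4.5 - 0.24 - 0.79
      = 5.01 m.

5.01


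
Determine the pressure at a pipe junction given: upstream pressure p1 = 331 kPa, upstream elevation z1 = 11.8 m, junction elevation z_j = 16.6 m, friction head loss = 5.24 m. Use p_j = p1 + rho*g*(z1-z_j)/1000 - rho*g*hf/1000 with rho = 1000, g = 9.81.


Junction pressure: p_j = p1 + rho*g*(z1 - z_j)/1000 - rho*g*hf/1000.
Elevation term = 1000*9.81*(11.8 - 16.6)/1000 = -47.088 kPa.
Friction term = 1000*9.81*5.24/1000 = 51.404 kPa.
p_j = 331 + -47.088 - 51.404 = 232.51 kPa.

232.51


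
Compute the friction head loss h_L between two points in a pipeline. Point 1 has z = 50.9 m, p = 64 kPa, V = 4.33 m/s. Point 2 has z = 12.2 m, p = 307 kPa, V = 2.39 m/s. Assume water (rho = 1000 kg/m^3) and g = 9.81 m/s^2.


Total head at each section: H = z + p/(rho*g) + V^2/(2g).
H1 = 50.9 + 64*1000/(1000*9.81) + 4.33^2/(2*9.81)
   = 50.9 + 6.524 + 0.9556
   = 58.38 m.
H2 = 12.2 + 307*1000/(1000*9.81) + 2.39^2/(2*9.81)
   = 12.2 + 31.295 + 0.2911
   = 43.786 m.
h_L = H1 - H2 = 58.38 - 43.786 = 14.594 m.

14.594


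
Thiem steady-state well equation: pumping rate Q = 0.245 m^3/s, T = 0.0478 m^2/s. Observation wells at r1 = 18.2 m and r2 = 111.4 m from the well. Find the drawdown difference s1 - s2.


Thiem equation: s1 - s2 = Q/(2*pi*T) * ln(r2/r1).
ln(r2/r1) = ln(111.4/18.2) = 1.8117.
Q/(2*pi*T) = 0.245 / (2*pi*0.0478) = 0.245 / 0.3003 = 0.8158.
s1 - s2 = 0.8158 * 1.8117 = 1.4779 m.

1.4779


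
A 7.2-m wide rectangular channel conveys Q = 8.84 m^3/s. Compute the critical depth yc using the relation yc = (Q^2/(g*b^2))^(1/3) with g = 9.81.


Using yc = (Q^2 / (g * b^2))^(1/3):
Q^2 = 8.84^2 = 78.15.
g * b^2 = 9.81 * 7.2^2 = 9.81 * 51.84 = 508.55.
Q^2 / (g*b^2) = 78.15 / 508.55 = 0.1537.
yc = 0.1537^(1/3) = 0.5356 m.

0.5356


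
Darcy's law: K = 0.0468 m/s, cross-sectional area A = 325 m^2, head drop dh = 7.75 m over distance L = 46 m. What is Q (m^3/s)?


Darcy's law: Q = K * A * i, where i = dh/L.
Hydraulic gradient i = 7.75 / 46 = 0.168478.
Q = 0.0468 * 325 * 0.168478
  = 2.5626 m^3/s.

2.5626


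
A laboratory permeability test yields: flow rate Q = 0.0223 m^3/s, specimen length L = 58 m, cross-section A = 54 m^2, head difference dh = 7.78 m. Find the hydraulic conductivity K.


From K = Q*L / (A*dh):
Numerator: Q*L = 0.0223 * 58 = 1.2934.
Denominator: A*dh = 54 * 7.78 = 420.12.
K = 1.2934 / 420.12 = 0.003079 m/s.

0.003079


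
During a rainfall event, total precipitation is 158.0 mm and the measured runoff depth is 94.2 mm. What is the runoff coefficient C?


The runoff coefficient C = runoff depth / rainfall depth.
C = 94.2 / 158.0
  = 0.5962.

0.5962


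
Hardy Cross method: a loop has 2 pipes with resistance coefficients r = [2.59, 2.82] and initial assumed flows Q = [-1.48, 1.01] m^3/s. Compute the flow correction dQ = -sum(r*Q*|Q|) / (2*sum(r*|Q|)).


Numerator terms (r*Q*|Q|): 2.59*-1.48*|-1.48| = -5.6731; 2.82*1.01*|1.01| = 2.8767.
Sum of numerator = -2.7965.
Denominator terms (r*|Q|): 2.59*|-1.48| = 3.8332; 2.82*|1.01| = 2.8482.
2 * sum of denominator = 2 * 6.6814 = 13.3628.
dQ = --2.7965 / 13.3628 = 0.2093 m^3/s.

0.2093


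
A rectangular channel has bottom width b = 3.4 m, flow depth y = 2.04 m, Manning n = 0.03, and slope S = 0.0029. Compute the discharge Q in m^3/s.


For a rectangular channel, the cross-sectional area A = b * y = 3.4 * 2.04 = 6.94 m^2.
The wetted perimeter P = b + 2y = 3.4 + 2*2.04 = 7.48 m.
Hydraulic radius R = A/P = 6.94/7.48 = 0.9273 m.
Velocity V = (1/n)*R^(2/3)*S^(1/2) = (1/0.03)*0.9273^(2/3)*0.0029^(1/2) = 1.7069 m/s.
Discharge Q = A * V = 6.94 * 1.7069 = 11.839 m^3/s.

11.839


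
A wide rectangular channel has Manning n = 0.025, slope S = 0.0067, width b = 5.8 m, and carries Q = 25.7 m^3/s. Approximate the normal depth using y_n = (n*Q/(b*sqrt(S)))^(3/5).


We use the wide-channel approximation y_n = (n*Q/(b*sqrt(S)))^(3/5).
sqrt(S) = sqrt(0.0067) = 0.081854.
Numerator: n*Q = 0.025 * 25.7 = 0.6425.
Denominator: b*sqrt(S) = 5.8 * 0.081854 = 0.474753.
arg = 1.3533.
y_n = 1.3533^(3/5) = 1.1991 m.

1.1991


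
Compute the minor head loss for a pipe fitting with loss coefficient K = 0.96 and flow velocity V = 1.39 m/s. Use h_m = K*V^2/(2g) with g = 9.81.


Minor loss formula: h_m = K * V^2/(2g).
V^2 = 1.39^2 = 1.9321.
V^2/(2g) = 1.9321 / 19.62 = 0.0985 m.
h_m = 0.96 * 0.0985 = 0.0945 m.

0.0945


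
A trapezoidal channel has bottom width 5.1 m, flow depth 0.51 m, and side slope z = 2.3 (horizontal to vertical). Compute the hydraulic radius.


For a trapezoidal section with side slope z:
A = (b + z*y)*y = (5.1 + 2.3*0.51)*0.51 = 3.199 m^2.
P = b + 2*y*sqrt(1 + z^2) = 5.1 + 2*0.51*sqrt(1 + 2.3^2) = 7.658 m.
R = A/P = 3.199 / 7.658 = 0.4178 m.

0.4178


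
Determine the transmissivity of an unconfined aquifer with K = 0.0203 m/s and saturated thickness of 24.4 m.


Transmissivity is defined as T = K * h.
T = 0.0203 * 24.4
  = 0.4953 m^2/s.

0.4953


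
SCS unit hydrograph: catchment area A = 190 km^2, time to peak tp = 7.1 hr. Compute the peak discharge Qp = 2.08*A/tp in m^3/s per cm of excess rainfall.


SCS formula: Qp = 2.08 * A / tp.
Qp = 2.08 * 190 / 7.1
   = 395.2 / 7.1
   = 55.66 m^3/s per cm.

55.66


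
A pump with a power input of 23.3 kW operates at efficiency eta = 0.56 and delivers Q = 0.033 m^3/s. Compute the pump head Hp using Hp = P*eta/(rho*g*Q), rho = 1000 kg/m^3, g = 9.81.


Pump head formula: Hp = P * eta / (rho * g * Q).
Numerator: P * eta = 23.3 * 1000 * 0.56 = 13048.0 W.
Denominator: rho * g * Q = 1000 * 9.81 * 0.033 = 323.73.
Hp = 13048.0 / 323.73 = 40.31 m.

40.31


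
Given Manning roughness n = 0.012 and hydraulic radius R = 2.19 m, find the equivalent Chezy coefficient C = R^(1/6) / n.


The Chezy coefficient relates to Manning's n through C = R^(1/6) / n.
R^(1/6) = 2.19^(1/6) = 1.139569.
C = 1.139569 / 0.012 = 94.96 m^(1/2)/s.

94.96


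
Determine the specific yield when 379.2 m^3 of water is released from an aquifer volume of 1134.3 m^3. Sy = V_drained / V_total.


Specific yield Sy = Volume drained / Total volume.
Sy = 379.2 / 1134.3
   = 0.3343.

0.3343


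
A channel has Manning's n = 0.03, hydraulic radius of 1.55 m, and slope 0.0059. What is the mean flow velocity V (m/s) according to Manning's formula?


Manning's equation gives V = (1/n) * R^(2/3) * S^(1/2).
First, compute R^(2/3) = 1.55^(2/3) = 1.3393.
Next, S^(1/2) = 0.0059^(1/2) = 0.076811.
Then 1/n = 1/0.03 = 33.33.
V = 33.33 * 1.3393 * 0.076811 = 3.4292 m/s.

3.4292


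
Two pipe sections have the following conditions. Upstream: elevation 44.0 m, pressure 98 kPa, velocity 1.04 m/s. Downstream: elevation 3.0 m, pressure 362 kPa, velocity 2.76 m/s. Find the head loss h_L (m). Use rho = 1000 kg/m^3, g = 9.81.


Total head at each section: H = z + p/(rho*g) + V^2/(2g).
H1 = 44.0 + 98*1000/(1000*9.81) + 1.04^2/(2*9.81)
   = 44.0 + 9.99 + 0.0551
   = 54.045 m.
H2 = 3.0 + 362*1000/(1000*9.81) + 2.76^2/(2*9.81)
   = 3.0 + 36.901 + 0.3883
   = 40.289 m.
h_L = H1 - H2 = 54.045 - 40.289 = 13.756 m.

13.756


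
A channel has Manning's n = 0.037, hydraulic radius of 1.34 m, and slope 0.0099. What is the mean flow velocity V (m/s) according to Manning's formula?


Manning's equation gives V = (1/n) * R^(2/3) * S^(1/2).
First, compute R^(2/3) = 1.34^(2/3) = 1.2154.
Next, S^(1/2) = 0.0099^(1/2) = 0.099499.
Then 1/n = 1/0.037 = 27.03.
V = 27.03 * 1.2154 * 0.099499 = 3.2685 m/s.

3.2685


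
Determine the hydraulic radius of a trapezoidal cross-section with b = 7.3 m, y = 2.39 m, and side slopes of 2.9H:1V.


For a trapezoidal section with side slope z:
A = (b + z*y)*y = (7.3 + 2.9*2.39)*2.39 = 34.012 m^2.
P = b + 2*y*sqrt(1 + z^2) = 7.3 + 2*2.39*sqrt(1 + 2.9^2) = 21.963 m.
R = A/P = 34.012 / 21.963 = 1.5486 m.

1.5486


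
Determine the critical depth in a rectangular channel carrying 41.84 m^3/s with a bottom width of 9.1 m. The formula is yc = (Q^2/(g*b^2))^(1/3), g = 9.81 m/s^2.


Using yc = (Q^2 / (g * b^2))^(1/3):
Q^2 = 41.84^2 = 1750.59.
g * b^2 = 9.81 * 9.1^2 = 9.81 * 82.81 = 812.37.
Q^2 / (g*b^2) = 1750.59 / 812.37 = 2.1549.
yc = 2.1549^(1/3) = 1.2916 m.

1.2916


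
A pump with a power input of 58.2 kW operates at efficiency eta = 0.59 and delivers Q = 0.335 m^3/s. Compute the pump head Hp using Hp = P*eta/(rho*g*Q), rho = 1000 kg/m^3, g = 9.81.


Pump head formula: Hp = P * eta / (rho * g * Q).
Numerator: P * eta = 58.2 * 1000 * 0.59 = 34338.0 W.
Denominator: rho * g * Q = 1000 * 9.81 * 0.335 = 3286.35.
Hp = 34338.0 / 3286.35 = 10.45 m.

10.45


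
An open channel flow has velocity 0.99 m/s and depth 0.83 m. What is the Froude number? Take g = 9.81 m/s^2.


The Froude number is defined as Fr = V / sqrt(g*y).
g*y = 9.81 * 0.83 = 8.1423.
sqrt(g*y) = sqrt(8.1423) = 2.8535.
Fr = 0.99 / 2.8535 = 0.3469.

0.3469


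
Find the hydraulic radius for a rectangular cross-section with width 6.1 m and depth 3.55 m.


For a rectangular section:
Flow area A = b * y = 6.1 * 3.55 = 21.65 m^2.
Wetted perimeter P = b + 2y = 6.1 + 2*3.55 = 13.2 m.
Hydraulic radius R = A/P = 21.65 / 13.2 = 1.6405 m.

1.6405


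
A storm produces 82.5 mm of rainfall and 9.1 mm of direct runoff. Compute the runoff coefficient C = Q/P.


The runoff coefficient C = runoff depth / rainfall depth.
C = 9.1 / 82.5
  = 0.1103.

0.1103


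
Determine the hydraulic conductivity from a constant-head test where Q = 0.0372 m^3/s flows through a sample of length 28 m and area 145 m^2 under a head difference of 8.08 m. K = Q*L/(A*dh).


From K = Q*L / (A*dh):
Numerator: Q*L = 0.0372 * 28 = 1.0416.
Denominator: A*dh = 145 * 8.08 = 1171.6.
K = 1.0416 / 1171.6 = 0.000889 m/s.

0.000889


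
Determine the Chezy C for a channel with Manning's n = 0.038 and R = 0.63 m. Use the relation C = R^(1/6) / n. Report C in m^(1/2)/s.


The Chezy coefficient relates to Manning's n through C = R^(1/6) / n.
R^(1/6) = 0.63^(1/6) = 0.925884.
C = 0.925884 / 0.038 = 24.37 m^(1/2)/s.

24.37


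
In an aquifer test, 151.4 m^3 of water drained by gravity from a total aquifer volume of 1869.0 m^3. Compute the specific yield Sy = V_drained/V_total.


Specific yield Sy = Volume drained / Total volume.
Sy = 151.4 / 1869.0
   = 0.081.

0.081


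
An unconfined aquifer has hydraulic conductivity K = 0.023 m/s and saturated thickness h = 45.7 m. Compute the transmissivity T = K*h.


Transmissivity is defined as T = K * h.
T = 0.023 * 45.7
  = 1.0511 m^2/s.

1.0511


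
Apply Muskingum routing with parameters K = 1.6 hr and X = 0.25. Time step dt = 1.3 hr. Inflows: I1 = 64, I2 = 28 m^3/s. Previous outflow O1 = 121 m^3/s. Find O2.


Muskingum coefficients:
denom = 2*K*(1-X) + dt = 2*1.6*(1-0.25) + 1.3 = 3.7.
C0 = (dt - 2*K*X)/denom = (1.3 - 2*1.6*0.25)/3.7 = 0.1351.
C1 = (dt + 2*K*X)/denom = (1.3 + 2*1.6*0.25)/3.7 = 0.5676.
C2 = (2*K*(1-X) - dt)/denom = 0.2973.
O2 = C0*I2 + C1*I1 + C2*O1
   = 0.1351*28 + 0.5676*64 + 0.2973*121
   = 76.08 m^3/s.

76.08


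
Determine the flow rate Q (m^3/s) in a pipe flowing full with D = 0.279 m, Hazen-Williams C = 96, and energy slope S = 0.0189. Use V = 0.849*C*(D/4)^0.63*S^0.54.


For a full circular pipe, R = D/4 = 0.279/4 = 0.0698 m.
V = 0.849 * 96 * 0.0698^0.63 * 0.0189^0.54
  = 0.849 * 96 * 0.186824 * 0.117298
  = 1.7861 m/s.
Pipe area A = pi*D^2/4 = pi*0.279^2/4 = 0.0611 m^2.
Q = A * V = 0.0611 * 1.7861 = 0.1092 m^3/s.

0.1092


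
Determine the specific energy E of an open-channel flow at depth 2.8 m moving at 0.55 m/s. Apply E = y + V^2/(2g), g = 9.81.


Specific energy E = y + V^2/(2g).
Velocity head = V^2/(2g) = 0.55^2 / (2*9.81) = 0.3025 / 19.62 = 0.0154 m.
E = 2.8 + 0.0154 = 2.8154 m.

2.8154


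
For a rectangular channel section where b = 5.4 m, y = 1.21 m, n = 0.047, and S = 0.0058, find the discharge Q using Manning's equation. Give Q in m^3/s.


For a rectangular channel, the cross-sectional area A = b * y = 5.4 * 1.21 = 6.53 m^2.
The wetted perimeter P = b + 2y = 5.4 + 2*1.21 = 7.82 m.
Hydraulic radius R = A/P = 6.53/7.82 = 0.8355 m.
Velocity V = (1/n)*R^(2/3)*S^(1/2) = (1/0.047)*0.8355^(2/3)*0.0058^(1/2) = 1.4375 m/s.
Discharge Q = A * V = 6.53 * 1.4375 = 9.392 m^3/s.

9.392


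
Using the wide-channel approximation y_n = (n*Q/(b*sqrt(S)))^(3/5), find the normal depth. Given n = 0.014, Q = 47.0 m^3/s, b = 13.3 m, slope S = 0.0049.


We use the wide-channel approximation y_n = (n*Q/(b*sqrt(S)))^(3/5).
sqrt(S) = sqrt(0.0049) = 0.07.
Numerator: n*Q = 0.014 * 47.0 = 0.658.
Denominator: b*sqrt(S) = 13.3 * 0.07 = 0.931.
arg = 0.7068.
y_n = 0.7068^(3/5) = 0.812 m.

0.812


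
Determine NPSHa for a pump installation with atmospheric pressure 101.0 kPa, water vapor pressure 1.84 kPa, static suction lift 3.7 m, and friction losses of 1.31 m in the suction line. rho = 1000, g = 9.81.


NPSHa = p_atm/(rho*g) - z_s - hf_s - p_vap/(rho*g).
p_atm/(rho*g) = 101.0*1000 / (1000*9.81) = 10.296 m.
p_vap/(rho*g) = 1.84*1000 / (1000*9.81) = 0.188 m.
NPSHa = 10.296 - 3.7 - 1.31 - 0.188
      = 5.1 m.

5.1


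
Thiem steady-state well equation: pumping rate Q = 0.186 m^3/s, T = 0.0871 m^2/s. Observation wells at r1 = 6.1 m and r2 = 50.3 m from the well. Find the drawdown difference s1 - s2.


Thiem equation: s1 - s2 = Q/(2*pi*T) * ln(r2/r1).
ln(r2/r1) = ln(50.3/6.1) = 2.1097.
Q/(2*pi*T) = 0.186 / (2*pi*0.0871) = 0.186 / 0.5473 = 0.3399.
s1 - s2 = 0.3399 * 2.1097 = 0.717 m.

0.717


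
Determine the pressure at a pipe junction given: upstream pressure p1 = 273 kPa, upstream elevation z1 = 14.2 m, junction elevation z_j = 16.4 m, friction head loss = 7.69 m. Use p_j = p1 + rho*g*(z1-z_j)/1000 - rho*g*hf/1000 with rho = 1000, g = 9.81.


Junction pressure: p_j = p1 + rho*g*(z1 - z_j)/1000 - rho*g*hf/1000.
Elevation term = 1000*9.81*(14.2 - 16.4)/1000 = -21.582 kPa.
Friction term = 1000*9.81*7.69/1000 = 75.439 kPa.
p_j = 273 + -21.582 - 75.439 = 175.98 kPa.

175.98


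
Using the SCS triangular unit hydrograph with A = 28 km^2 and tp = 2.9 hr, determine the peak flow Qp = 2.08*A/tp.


SCS formula: Qp = 2.08 * A / tp.
Qp = 2.08 * 28 / 2.9
   = 58.24 / 2.9
   = 20.08 m^3/s per cm.

20.08


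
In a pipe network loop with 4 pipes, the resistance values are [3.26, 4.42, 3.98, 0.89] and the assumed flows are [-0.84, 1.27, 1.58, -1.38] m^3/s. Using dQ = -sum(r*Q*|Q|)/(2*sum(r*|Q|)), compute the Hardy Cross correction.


Numerator terms (r*Q*|Q|): 3.26*-0.84*|-0.84| = -2.3003; 4.42*1.27*|1.27| = 7.129; 3.98*1.58*|1.58| = 9.9357; 0.89*-1.38*|-1.38| = -1.6949.
Sum of numerator = 13.0695.
Denominator terms (r*|Q|): 3.26*|-0.84| = 2.7384; 4.42*|1.27| = 5.6134; 3.98*|1.58| = 6.2884; 0.89*|-1.38| = 1.2282.
2 * sum of denominator = 2 * 15.8684 = 31.7368.
dQ = -13.0695 / 31.7368 = -0.4118 m^3/s.

-0.4118


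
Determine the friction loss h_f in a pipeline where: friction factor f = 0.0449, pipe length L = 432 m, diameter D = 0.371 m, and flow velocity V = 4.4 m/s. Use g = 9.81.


Darcy-Weisbach equation: h_f = f * (L/D) * V^2/(2g).
f * L/D = 0.0449 * 432/0.371 = 52.2825.
V^2/(2g) = 4.4^2 / (2*9.81) = 19.36 / 19.62 = 0.9867 m.
h_f = 52.2825 * 0.9867 = 51.59 m.

51.59


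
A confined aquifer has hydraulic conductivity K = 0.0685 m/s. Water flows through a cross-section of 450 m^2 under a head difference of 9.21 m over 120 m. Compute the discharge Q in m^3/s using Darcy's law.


Darcy's law: Q = K * A * i, where i = dh/L.
Hydraulic gradient i = 9.21 / 120 = 0.07675.
Q = 0.0685 * 450 * 0.07675
  = 2.3658 m^3/s.

2.3658


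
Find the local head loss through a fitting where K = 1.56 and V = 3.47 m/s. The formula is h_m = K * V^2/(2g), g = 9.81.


Minor loss formula: h_m = K * V^2/(2g).
V^2 = 3.47^2 = 12.0409.
V^2/(2g) = 12.0409 / 19.62 = 0.6137 m.
h_m = 1.56 * 0.6137 = 0.9574 m.

0.9574


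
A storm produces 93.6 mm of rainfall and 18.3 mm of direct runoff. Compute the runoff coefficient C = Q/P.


The runoff coefficient C = runoff depth / rainfall depth.
C = 18.3 / 93.6
  = 0.1955.

0.1955


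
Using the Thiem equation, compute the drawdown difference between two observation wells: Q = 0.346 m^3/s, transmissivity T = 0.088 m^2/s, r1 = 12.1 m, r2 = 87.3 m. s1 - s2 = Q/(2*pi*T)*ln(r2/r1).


Thiem equation: s1 - s2 = Q/(2*pi*T) * ln(r2/r1).
ln(r2/r1) = ln(87.3/12.1) = 1.9761.
Q/(2*pi*T) = 0.346 / (2*pi*0.088) = 0.346 / 0.5529 = 0.6258.
s1 - s2 = 0.6258 * 1.9761 = 1.2366 m.

1.2366


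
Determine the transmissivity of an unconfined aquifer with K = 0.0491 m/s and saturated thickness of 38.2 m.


Transmissivity is defined as T = K * h.
T = 0.0491 * 38.2
  = 1.8756 m^2/s.

1.8756


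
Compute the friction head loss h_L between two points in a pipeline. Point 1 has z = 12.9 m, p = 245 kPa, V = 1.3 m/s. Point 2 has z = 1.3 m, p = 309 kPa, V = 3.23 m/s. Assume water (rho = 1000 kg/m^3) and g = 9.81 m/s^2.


Total head at each section: H = z + p/(rho*g) + V^2/(2g).
H1 = 12.9 + 245*1000/(1000*9.81) + 1.3^2/(2*9.81)
   = 12.9 + 24.975 + 0.0861
   = 37.961 m.
H2 = 1.3 + 309*1000/(1000*9.81) + 3.23^2/(2*9.81)
   = 1.3 + 31.498 + 0.5317
   = 33.33 m.
h_L = H1 - H2 = 37.961 - 33.33 = 4.63 m.

4.63


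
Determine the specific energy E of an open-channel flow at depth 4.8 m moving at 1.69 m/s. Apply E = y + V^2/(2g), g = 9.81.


Specific energy E = y + V^2/(2g).
Velocity head = V^2/(2g) = 1.69^2 / (2*9.81) = 2.8561 / 19.62 = 0.1456 m.
E = 4.8 + 0.1456 = 4.9456 m.

4.9456


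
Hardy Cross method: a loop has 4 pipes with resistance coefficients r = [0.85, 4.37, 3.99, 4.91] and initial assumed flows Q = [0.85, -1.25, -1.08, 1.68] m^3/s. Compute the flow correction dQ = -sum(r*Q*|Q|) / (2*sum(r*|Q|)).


Numerator terms (r*Q*|Q|): 0.85*0.85*|0.85| = 0.6141; 4.37*-1.25*|-1.25| = -6.8281; 3.99*-1.08*|-1.08| = -4.6539; 4.91*1.68*|1.68| = 13.858.
Sum of numerator = 2.99.
Denominator terms (r*|Q|): 0.85*|0.85| = 0.7225; 4.37*|-1.25| = 5.4625; 3.99*|-1.08| = 4.3092; 4.91*|1.68| = 8.2488.
2 * sum of denominator = 2 * 18.743 = 37.486.
dQ = -2.99 / 37.486 = -0.0798 m^3/s.

-0.0798


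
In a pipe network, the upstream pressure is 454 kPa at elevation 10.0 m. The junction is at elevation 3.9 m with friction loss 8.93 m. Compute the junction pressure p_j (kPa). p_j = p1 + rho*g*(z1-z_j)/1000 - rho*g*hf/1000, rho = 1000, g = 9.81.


Junction pressure: p_j = p1 + rho*g*(z1 - z_j)/1000 - rho*g*hf/1000.
Elevation term = 1000*9.81*(10.0 - 3.9)/1000 = 59.841 kPa.
Friction term = 1000*9.81*8.93/1000 = 87.603 kPa.
p_j = 454 + 59.841 - 87.603 = 426.24 kPa.

426.24


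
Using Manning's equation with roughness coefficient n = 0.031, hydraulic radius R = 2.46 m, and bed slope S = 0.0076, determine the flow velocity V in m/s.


Manning's equation gives V = (1/n) * R^(2/3) * S^(1/2).
First, compute R^(2/3) = 2.46^(2/3) = 1.8223.
Next, S^(1/2) = 0.0076^(1/2) = 0.087178.
Then 1/n = 1/0.031 = 32.26.
V = 32.26 * 1.8223 * 0.087178 = 5.1247 m/s.

5.1247


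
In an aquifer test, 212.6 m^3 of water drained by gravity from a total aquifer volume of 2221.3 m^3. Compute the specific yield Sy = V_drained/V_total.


Specific yield Sy = Volume drained / Total volume.
Sy = 212.6 / 2221.3
   = 0.0957.

0.0957


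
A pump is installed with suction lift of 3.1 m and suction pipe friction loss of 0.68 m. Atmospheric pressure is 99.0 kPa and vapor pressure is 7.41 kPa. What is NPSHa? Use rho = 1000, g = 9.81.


NPSHa = p_atm/(rho*g) - z_s - hf_s - p_vap/(rho*g).
p_atm/(rho*g) = 99.0*1000 / (1000*9.81) = 10.092 m.
p_vap/(rho*g) = 7.41*1000 / (1000*9.81) = 0.755 m.
NPSHa = 10.092 - 3.1 - 0.68 - 0.755
      = 5.56 m.

5.56


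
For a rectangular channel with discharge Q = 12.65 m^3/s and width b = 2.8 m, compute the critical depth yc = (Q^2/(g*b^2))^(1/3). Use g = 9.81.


Using yc = (Q^2 / (g * b^2))^(1/3):
Q^2 = 12.65^2 = 160.02.
g * b^2 = 9.81 * 2.8^2 = 9.81 * 7.84 = 76.91.
Q^2 / (g*b^2) = 160.02 / 76.91 = 2.0806.
yc = 2.0806^(1/3) = 1.2766 m.

1.2766


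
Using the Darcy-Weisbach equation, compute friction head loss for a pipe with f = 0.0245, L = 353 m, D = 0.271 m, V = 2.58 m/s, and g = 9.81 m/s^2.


Darcy-Weisbach equation: h_f = f * (L/D) * V^2/(2g).
f * L/D = 0.0245 * 353/0.271 = 31.9133.
V^2/(2g) = 2.58^2 / (2*9.81) = 6.6564 / 19.62 = 0.3393 m.
h_f = 31.9133 * 0.3393 = 10.827 m.

10.827


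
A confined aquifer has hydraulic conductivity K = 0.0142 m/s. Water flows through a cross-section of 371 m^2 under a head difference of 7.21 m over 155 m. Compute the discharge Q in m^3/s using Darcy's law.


Darcy's law: Q = K * A * i, where i = dh/L.
Hydraulic gradient i = 7.21 / 155 = 0.046516.
Q = 0.0142 * 371 * 0.046516
  = 0.2451 m^3/s.

0.2451


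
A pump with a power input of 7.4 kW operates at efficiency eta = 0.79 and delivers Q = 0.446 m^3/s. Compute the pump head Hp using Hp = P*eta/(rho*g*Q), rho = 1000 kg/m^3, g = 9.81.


Pump head formula: Hp = P * eta / (rho * g * Q).
Numerator: P * eta = 7.4 * 1000 * 0.79 = 5846.0 W.
Denominator: rho * g * Q = 1000 * 9.81 * 0.446 = 4375.26.
Hp = 5846.0 / 4375.26 = 1.34 m.

1.34


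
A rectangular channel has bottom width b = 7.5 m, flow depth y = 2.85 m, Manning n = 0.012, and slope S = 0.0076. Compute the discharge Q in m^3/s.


For a rectangular channel, the cross-sectional area A = b * y = 7.5 * 2.85 = 21.38 m^2.
The wetted perimeter P = b + 2y = 7.5 + 2*2.85 = 13.2 m.
Hydraulic radius R = A/P = 21.38/13.2 = 1.6193 m.
Velocity V = (1/n)*R^(2/3)*S^(1/2) = (1/0.012)*1.6193^(2/3)*0.0076^(1/2) = 10.018 m/s.
Discharge Q = A * V = 21.38 * 10.018 = 214.134 m^3/s.

214.134


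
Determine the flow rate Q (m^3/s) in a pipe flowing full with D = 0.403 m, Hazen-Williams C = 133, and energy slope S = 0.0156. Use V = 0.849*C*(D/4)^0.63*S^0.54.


For a full circular pipe, R = D/4 = 0.403/4 = 0.1008 m.
V = 0.849 * 133 * 0.1008^0.63 * 0.0156^0.54
  = 0.849 * 133 * 0.235529 * 0.105752
  = 2.8125 m/s.
Pipe area A = pi*D^2/4 = pi*0.403^2/4 = 0.1276 m^2.
Q = A * V = 0.1276 * 2.8125 = 0.3587 m^3/s.

0.3587


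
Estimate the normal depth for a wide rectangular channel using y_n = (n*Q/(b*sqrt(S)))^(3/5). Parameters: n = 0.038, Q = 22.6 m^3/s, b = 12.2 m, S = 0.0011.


We use the wide-channel approximation y_n = (n*Q/(b*sqrt(S)))^(3/5).
sqrt(S) = sqrt(0.0011) = 0.033166.
Numerator: n*Q = 0.038 * 22.6 = 0.8588.
Denominator: b*sqrt(S) = 12.2 * 0.033166 = 0.404625.
arg = 2.1224.
y_n = 2.1224^(3/5) = 1.5707 m.

1.5707


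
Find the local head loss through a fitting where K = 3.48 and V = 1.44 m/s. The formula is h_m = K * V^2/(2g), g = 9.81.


Minor loss formula: h_m = K * V^2/(2g).
V^2 = 1.44^2 = 2.0736.
V^2/(2g) = 2.0736 / 19.62 = 0.1057 m.
h_m = 3.48 * 0.1057 = 0.3678 m.

0.3678


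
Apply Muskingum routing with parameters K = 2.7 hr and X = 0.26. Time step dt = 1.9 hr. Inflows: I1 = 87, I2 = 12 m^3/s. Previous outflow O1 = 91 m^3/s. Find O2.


Muskingum coefficients:
denom = 2*K*(1-X) + dt = 2*2.7*(1-0.26) + 1.9 = 5.896.
C0 = (dt - 2*K*X)/denom = (1.9 - 2*2.7*0.26)/5.896 = 0.0841.
C1 = (dt + 2*K*X)/denom = (1.9 + 2*2.7*0.26)/5.896 = 0.5604.
C2 = (2*K*(1-X) - dt)/denom = 0.3555.
O2 = C0*I2 + C1*I1 + C2*O1
   = 0.0841*12 + 0.5604*87 + 0.3555*91
   = 82.11 m^3/s.

82.11


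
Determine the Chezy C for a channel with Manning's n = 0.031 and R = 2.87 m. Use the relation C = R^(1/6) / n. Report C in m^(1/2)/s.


The Chezy coefficient relates to Manning's n through C = R^(1/6) / n.
R^(1/6) = 2.87^(1/6) = 1.192103.
C = 1.192103 / 0.031 = 38.45 m^(1/2)/s.

38.45


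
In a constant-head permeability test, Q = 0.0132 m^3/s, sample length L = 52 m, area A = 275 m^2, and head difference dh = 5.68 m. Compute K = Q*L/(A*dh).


From K = Q*L / (A*dh):
Numerator: Q*L = 0.0132 * 52 = 0.6864.
Denominator: A*dh = 275 * 5.68 = 1562.0.
K = 0.6864 / 1562.0 = 0.000439 m/s.

0.000439


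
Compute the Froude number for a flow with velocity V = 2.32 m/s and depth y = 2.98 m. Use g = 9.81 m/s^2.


The Froude number is defined as Fr = V / sqrt(g*y).
g*y = 9.81 * 2.98 = 29.2338.
sqrt(g*y) = sqrt(29.2338) = 5.4068.
Fr = 2.32 / 5.4068 = 0.4291.

0.4291


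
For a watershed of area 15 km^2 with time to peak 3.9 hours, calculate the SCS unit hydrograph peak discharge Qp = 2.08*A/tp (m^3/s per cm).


SCS formula: Qp = 2.08 * A / tp.
Qp = 2.08 * 15 / 3.9
   = 31.2 / 3.9
   = 8.0 m^3/s per cm.

8.0


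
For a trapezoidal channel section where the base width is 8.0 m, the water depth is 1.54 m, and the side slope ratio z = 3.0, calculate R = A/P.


For a trapezoidal section with side slope z:
A = (b + z*y)*y = (8.0 + 3.0*1.54)*1.54 = 19.435 m^2.
P = b + 2*y*sqrt(1 + z^2) = 8.0 + 2*1.54*sqrt(1 + 3.0^2) = 17.74 m.
R = A/P = 19.435 / 17.74 = 1.0955 m.

1.0955


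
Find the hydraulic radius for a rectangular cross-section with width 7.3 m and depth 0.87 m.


For a rectangular section:
Flow area A = b * y = 7.3 * 0.87 = 6.35 m^2.
Wetted perimeter P = b + 2y = 7.3 + 2*0.87 = 9.04 m.
Hydraulic radius R = A/P = 6.35 / 9.04 = 0.7025 m.

0.7025


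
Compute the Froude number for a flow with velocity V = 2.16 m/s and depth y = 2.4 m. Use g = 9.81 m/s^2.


The Froude number is defined as Fr = V / sqrt(g*y).
g*y = 9.81 * 2.4 = 23.544.
sqrt(g*y) = sqrt(23.544) = 4.8522.
Fr = 2.16 / 4.8522 = 0.4452.

0.4452


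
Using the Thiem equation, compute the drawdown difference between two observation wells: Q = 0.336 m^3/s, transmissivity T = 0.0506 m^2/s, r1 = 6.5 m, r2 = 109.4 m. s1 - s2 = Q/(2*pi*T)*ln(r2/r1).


Thiem equation: s1 - s2 = Q/(2*pi*T) * ln(r2/r1).
ln(r2/r1) = ln(109.4/6.5) = 2.8232.
Q/(2*pi*T) = 0.336 / (2*pi*0.0506) = 0.336 / 0.3179 = 1.0568.
s1 - s2 = 1.0568 * 2.8232 = 2.9837 m.

2.9837


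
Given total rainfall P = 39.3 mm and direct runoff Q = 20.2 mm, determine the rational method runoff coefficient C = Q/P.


The runoff coefficient C = runoff depth / rainfall depth.
C = 20.2 / 39.3
  = 0.514.

0.514


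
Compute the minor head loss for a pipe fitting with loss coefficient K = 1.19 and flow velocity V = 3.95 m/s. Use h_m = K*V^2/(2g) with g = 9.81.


Minor loss formula: h_m = K * V^2/(2g).
V^2 = 3.95^2 = 15.6025.
V^2/(2g) = 15.6025 / 19.62 = 0.7952 m.
h_m = 1.19 * 0.7952 = 0.9463 m.

0.9463


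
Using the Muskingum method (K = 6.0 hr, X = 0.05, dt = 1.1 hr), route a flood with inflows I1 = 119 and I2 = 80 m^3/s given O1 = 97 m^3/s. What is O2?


Muskingum coefficients:
denom = 2*K*(1-X) + dt = 2*6.0*(1-0.05) + 1.1 = 12.5.
C0 = (dt - 2*K*X)/denom = (1.1 - 2*6.0*0.05)/12.5 = 0.04.
C1 = (dt + 2*K*X)/denom = (1.1 + 2*6.0*0.05)/12.5 = 0.136.
C2 = (2*K*(1-X) - dt)/denom = 0.824.
O2 = C0*I2 + C1*I1 + C2*O1
   = 0.04*80 + 0.136*119 + 0.824*97
   = 99.31 m^3/s.

99.31


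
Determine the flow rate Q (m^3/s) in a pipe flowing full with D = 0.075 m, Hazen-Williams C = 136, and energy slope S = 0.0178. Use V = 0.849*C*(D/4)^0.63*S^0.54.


For a full circular pipe, R = D/4 = 0.075/4 = 0.0187 m.
V = 0.849 * 136 * 0.0187^0.63 * 0.0178^0.54
  = 0.849 * 136 * 0.081657 * 0.11356
  = 1.0707 m/s.
Pipe area A = pi*D^2/4 = pi*0.075^2/4 = 0.0044 m^2.
Q = A * V = 0.0044 * 1.0707 = 0.0047 m^3/s.

0.0047


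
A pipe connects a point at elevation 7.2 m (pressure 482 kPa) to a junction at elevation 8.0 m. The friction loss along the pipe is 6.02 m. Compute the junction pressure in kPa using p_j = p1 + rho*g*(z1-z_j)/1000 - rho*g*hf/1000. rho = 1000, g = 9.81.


Junction pressure: p_j = p1 + rho*g*(z1 - z_j)/1000 - rho*g*hf/1000.
Elevation term = 1000*9.81*(7.2 - 8.0)/1000 = -7.848 kPa.
Friction term = 1000*9.81*6.02/1000 = 59.056 kPa.
p_j = 482 + -7.848 - 59.056 = 415.1 kPa.

415.1


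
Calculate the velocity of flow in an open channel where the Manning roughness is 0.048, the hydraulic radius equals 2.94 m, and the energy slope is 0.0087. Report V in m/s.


Manning's equation gives V = (1/n) * R^(2/3) * S^(1/2).
First, compute R^(2/3) = 2.94^(2/3) = 2.0523.
Next, S^(1/2) = 0.0087^(1/2) = 0.093274.
Then 1/n = 1/0.048 = 20.83.
V = 20.83 * 2.0523 * 0.093274 = 3.988 m/s.

3.988


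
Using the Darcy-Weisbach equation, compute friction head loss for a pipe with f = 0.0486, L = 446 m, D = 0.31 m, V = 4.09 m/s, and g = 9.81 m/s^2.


Darcy-Weisbach equation: h_f = f * (L/D) * V^2/(2g).
f * L/D = 0.0486 * 446/0.31 = 69.9213.
V^2/(2g) = 4.09^2 / (2*9.81) = 16.7281 / 19.62 = 0.8526 m.
h_f = 69.9213 * 0.8526 = 59.615 m.

59.615


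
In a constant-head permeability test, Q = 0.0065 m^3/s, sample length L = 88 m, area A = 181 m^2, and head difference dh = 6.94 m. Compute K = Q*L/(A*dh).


From K = Q*L / (A*dh):
Numerator: Q*L = 0.0065 * 88 = 0.572.
Denominator: A*dh = 181 * 6.94 = 1256.14.
K = 0.572 / 1256.14 = 0.000455 m/s.

0.000455


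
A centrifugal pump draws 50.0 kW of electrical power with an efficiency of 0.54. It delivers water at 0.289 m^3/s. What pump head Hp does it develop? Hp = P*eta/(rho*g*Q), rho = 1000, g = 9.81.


Pump head formula: Hp = P * eta / (rho * g * Q).
Numerator: P * eta = 50.0 * 1000 * 0.54 = 27000.0 W.
Denominator: rho * g * Q = 1000 * 9.81 * 0.289 = 2835.09.
Hp = 27000.0 / 2835.09 = 9.52 m.

9.52


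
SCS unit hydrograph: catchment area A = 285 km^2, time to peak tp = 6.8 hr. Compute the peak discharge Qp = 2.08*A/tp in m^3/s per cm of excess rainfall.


SCS formula: Qp = 2.08 * A / tp.
Qp = 2.08 * 285 / 6.8
   = 592.8 / 6.8
   = 87.18 m^3/s per cm.

87.18


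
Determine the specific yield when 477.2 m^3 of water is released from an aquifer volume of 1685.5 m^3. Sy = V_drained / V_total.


Specific yield Sy = Volume drained / Total volume.
Sy = 477.2 / 1685.5
   = 0.2831.

0.2831


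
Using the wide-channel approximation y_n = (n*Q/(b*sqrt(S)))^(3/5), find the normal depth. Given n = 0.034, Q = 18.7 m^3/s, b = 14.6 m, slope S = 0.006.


We use the wide-channel approximation y_n = (n*Q/(b*sqrt(S)))^(3/5).
sqrt(S) = sqrt(0.006) = 0.07746.
Numerator: n*Q = 0.034 * 18.7 = 0.6358.
Denominator: b*sqrt(S) = 14.6 * 0.07746 = 1.130916.
arg = 0.5622.
y_n = 0.5622^(3/5) = 0.7078 m.

0.7078


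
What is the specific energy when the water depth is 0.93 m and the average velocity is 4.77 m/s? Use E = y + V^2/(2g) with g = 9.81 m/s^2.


Specific energy E = y + V^2/(2g).
Velocity head = V^2/(2g) = 4.77^2 / (2*9.81) = 22.7529 / 19.62 = 1.1597 m.
E = 0.93 + 1.1597 = 2.0897 m.

2.0897


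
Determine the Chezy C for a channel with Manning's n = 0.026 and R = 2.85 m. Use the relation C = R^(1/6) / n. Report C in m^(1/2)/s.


The Chezy coefficient relates to Manning's n through C = R^(1/6) / n.
R^(1/6) = 2.85^(1/6) = 1.190714.
C = 1.190714 / 0.026 = 45.8 m^(1/2)/s.

45.8


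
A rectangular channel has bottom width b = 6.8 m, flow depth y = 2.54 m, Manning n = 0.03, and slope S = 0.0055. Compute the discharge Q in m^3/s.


For a rectangular channel, the cross-sectional area A = b * y = 6.8 * 2.54 = 17.27 m^2.
The wetted perimeter P = b + 2y = 6.8 + 2*2.54 = 11.88 m.
Hydraulic radius R = A/P = 17.27/11.88 = 1.4539 m.
Velocity V = (1/n)*R^(2/3)*S^(1/2) = (1/0.03)*1.4539^(2/3)*0.0055^(1/2) = 3.1726 m/s.
Discharge Q = A * V = 17.27 * 3.1726 = 54.797 m^3/s.

54.797


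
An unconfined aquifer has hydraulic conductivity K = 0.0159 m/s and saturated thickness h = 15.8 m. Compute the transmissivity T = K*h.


Transmissivity is defined as T = K * h.
T = 0.0159 * 15.8
  = 0.2512 m^2/s.

0.2512


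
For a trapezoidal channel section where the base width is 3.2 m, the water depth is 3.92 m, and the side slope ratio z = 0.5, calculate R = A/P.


For a trapezoidal section with side slope z:
A = (b + z*y)*y = (3.2 + 0.5*3.92)*3.92 = 20.227 m^2.
P = b + 2*y*sqrt(1 + z^2) = 3.2 + 2*3.92*sqrt(1 + 0.5^2) = 11.965 m.
R = A/P = 20.227 / 11.965 = 1.6905 m.

1.6905


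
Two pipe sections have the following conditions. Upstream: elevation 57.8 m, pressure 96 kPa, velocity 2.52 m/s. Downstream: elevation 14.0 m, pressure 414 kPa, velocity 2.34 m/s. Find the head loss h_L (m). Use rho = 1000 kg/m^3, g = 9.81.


Total head at each section: H = z + p/(rho*g) + V^2/(2g).
H1 = 57.8 + 96*1000/(1000*9.81) + 2.52^2/(2*9.81)
   = 57.8 + 9.786 + 0.3237
   = 67.91 m.
H2 = 14.0 + 414*1000/(1000*9.81) + 2.34^2/(2*9.81)
   = 14.0 + 42.202 + 0.2791
   = 56.481 m.
h_L = H1 - H2 = 67.91 - 56.481 = 11.429 m.

11.429


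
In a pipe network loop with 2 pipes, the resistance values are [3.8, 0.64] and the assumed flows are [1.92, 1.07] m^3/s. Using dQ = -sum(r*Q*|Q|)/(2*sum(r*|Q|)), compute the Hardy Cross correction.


Numerator terms (r*Q*|Q|): 3.8*1.92*|1.92| = 14.0083; 0.64*1.07*|1.07| = 0.7327.
Sum of numerator = 14.7411.
Denominator terms (r*|Q|): 3.8*|1.92| = 7.296; 0.64*|1.07| = 0.6848.
2 * sum of denominator = 2 * 7.9808 = 15.9616.
dQ = -14.7411 / 15.9616 = -0.9235 m^3/s.

-0.9235


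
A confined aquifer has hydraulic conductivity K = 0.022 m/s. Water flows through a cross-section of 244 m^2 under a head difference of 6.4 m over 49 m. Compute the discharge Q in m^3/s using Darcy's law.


Darcy's law: Q = K * A * i, where i = dh/L.
Hydraulic gradient i = 6.4 / 49 = 0.130612.
Q = 0.022 * 244 * 0.130612
  = 0.7011 m^3/s.

0.7011


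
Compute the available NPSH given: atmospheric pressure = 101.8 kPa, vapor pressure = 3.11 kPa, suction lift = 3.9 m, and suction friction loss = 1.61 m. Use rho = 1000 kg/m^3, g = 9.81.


NPSHa = p_atm/(rho*g) - z_s - hf_s - p_vap/(rho*g).
p_atm/(rho*g) = 101.8*1000 / (1000*9.81) = 10.377 m.
p_vap/(rho*g) = 3.11*1000 / (1000*9.81) = 0.317 m.
NPSHa = 10.377 - 3.9 - 1.61 - 0.317
      = 4.55 m.

4.55


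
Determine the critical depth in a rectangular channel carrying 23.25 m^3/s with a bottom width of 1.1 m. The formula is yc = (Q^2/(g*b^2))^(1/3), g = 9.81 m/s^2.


Using yc = (Q^2 / (g * b^2))^(1/3):
Q^2 = 23.25^2 = 540.56.
g * b^2 = 9.81 * 1.1^2 = 9.81 * 1.21 = 11.87.
Q^2 / (g*b^2) = 540.56 / 11.87 = 45.54.
yc = 45.54^(1/3) = 3.5711 m.

3.5711


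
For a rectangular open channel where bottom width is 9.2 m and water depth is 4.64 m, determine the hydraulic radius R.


For a rectangular section:
Flow area A = b * y = 9.2 * 4.64 = 42.69 m^2.
Wetted perimeter P = b + 2y = 9.2 + 2*4.64 = 18.48 m.
Hydraulic radius R = A/P = 42.69 / 18.48 = 2.31 m.

2.31


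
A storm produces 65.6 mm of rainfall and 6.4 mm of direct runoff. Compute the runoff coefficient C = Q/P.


The runoff coefficient C = runoff depth / rainfall depth.
C = 6.4 / 65.6
  = 0.0976.

0.0976


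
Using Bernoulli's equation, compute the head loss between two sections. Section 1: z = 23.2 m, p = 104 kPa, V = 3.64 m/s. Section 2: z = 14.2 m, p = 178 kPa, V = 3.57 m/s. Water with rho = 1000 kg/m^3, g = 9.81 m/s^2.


Total head at each section: H = z + p/(rho*g) + V^2/(2g).
H1 = 23.2 + 104*1000/(1000*9.81) + 3.64^2/(2*9.81)
   = 23.2 + 10.601 + 0.6753
   = 34.477 m.
H2 = 14.2 + 178*1000/(1000*9.81) + 3.57^2/(2*9.81)
   = 14.2 + 18.145 + 0.6496
   = 32.994 m.
h_L = H1 - H2 = 34.477 - 32.994 = 1.482 m.

1.482


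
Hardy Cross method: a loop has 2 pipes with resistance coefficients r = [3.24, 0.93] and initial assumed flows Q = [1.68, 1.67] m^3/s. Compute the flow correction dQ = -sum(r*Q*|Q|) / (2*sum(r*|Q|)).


Numerator terms (r*Q*|Q|): 3.24*1.68*|1.68| = 9.1446; 0.93*1.67*|1.67| = 2.5937.
Sum of numerator = 11.7383.
Denominator terms (r*|Q|): 3.24*|1.68| = 5.4432; 0.93*|1.67| = 1.5531.
2 * sum of denominator = 2 * 6.9963 = 13.9926.
dQ = -11.7383 / 13.9926 = -0.8389 m^3/s.

-0.8389


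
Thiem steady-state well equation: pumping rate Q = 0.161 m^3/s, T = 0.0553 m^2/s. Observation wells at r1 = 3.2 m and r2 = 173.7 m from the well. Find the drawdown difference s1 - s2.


Thiem equation: s1 - s2 = Q/(2*pi*T) * ln(r2/r1).
ln(r2/r1) = ln(173.7/3.2) = 3.9942.
Q/(2*pi*T) = 0.161 / (2*pi*0.0553) = 0.161 / 0.3475 = 0.4634.
s1 - s2 = 0.4634 * 3.9942 = 1.8508 m.

1.8508


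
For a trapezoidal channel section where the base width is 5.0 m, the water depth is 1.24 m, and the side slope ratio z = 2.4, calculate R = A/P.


For a trapezoidal section with side slope z:
A = (b + z*y)*y = (5.0 + 2.4*1.24)*1.24 = 9.89 m^2.
P = b + 2*y*sqrt(1 + z^2) = 5.0 + 2*1.24*sqrt(1 + 2.4^2) = 11.448 m.
R = A/P = 9.89 / 11.448 = 0.8639 m.

0.8639
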